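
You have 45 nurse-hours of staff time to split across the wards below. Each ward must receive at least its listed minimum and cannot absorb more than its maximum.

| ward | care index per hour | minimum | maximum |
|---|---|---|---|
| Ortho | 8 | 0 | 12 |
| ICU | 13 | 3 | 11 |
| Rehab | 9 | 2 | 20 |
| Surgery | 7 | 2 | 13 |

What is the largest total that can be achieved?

433

Meeting every minimum uses 0+3+2+2 = 7 nurse-hours, leaving 38.
Rank by care index per hour: ICU 13 > Rehab 9 > Ortho 8 > Surgery 7.
Give ICU 8 more to hit its cap of 11 → 30 left.
Rehab takes 18 more to reach its cap of 20 → 12 left.
Ortho: +12 to 12 (cap) → 0 left.
Total = 8×12 + 13×11 + 9×20 + 7×2 = 433.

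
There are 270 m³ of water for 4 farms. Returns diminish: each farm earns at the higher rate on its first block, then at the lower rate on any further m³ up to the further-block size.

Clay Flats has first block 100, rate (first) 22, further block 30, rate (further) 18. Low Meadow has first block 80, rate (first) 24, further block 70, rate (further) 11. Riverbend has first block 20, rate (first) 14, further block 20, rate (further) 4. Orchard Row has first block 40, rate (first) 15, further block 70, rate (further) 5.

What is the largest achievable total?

5540

Order all 8 blocks by rate: Low Meadow/T1 24 > Clay Flats/T1 22 > Clay Flats/T2 18 > Orchard Row/T1 15 > Riverbend/T1 14 > Low Meadow/T2 11 > Orchard Row/T2 5 > Riverbend/T2 4.
Low Meadow/T1 (24): +80 — 190 left.
Clay Flats T1 at 22: fill all 100 — 90 left.
Clay Flats/T2 (18): +30 — 60 left.
Orchard Row T1 at 15: fill all 40 — 20 left.
Riverbend T1 at 14: fill all 20 — 0 left.
Total = 24×80 + 22×100 + 18×30 + 15×40 + 14×20 = 5540.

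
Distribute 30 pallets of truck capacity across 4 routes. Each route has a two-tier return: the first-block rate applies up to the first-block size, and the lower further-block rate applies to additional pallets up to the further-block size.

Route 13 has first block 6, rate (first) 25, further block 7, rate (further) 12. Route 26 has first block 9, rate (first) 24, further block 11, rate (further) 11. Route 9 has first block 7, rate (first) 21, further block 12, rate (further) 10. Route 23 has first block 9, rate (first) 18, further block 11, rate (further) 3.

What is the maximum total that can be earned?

Rank every tier by rate: Route 13/tier1 25 > Route 26/tier1 24 > Route 9/tier1 21 > Route 23/tier1 18 > Route 13/tier2 12 > Route 26/tier2 11 > Route 9/tier2 10 > Route 23/tier2 3.
Route 13 tier1 at 25: fill all 6 ; 24 left.
Fill Route 26 tier1 block (9 at 24) ; 15 left.
Route 9 tier1 at 21: fill all 7 ; 8 left.
Route 23/tier1: +8 of 9 at 18; pool empty.
Total = 25×6 + 24×9 + 21×7 + 18×8 = 657.

657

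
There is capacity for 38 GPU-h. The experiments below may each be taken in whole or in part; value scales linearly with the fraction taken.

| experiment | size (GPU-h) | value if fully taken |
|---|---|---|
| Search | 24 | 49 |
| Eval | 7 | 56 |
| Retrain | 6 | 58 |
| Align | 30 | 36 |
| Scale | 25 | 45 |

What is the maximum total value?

Best value per unit of size first: Retrain 58/6≈9.67, Eval 56/7≈8, Search 49/24≈2.04, Scale 45/25≈1.8, Align 36/30≈1.2.
All 6 GPU-h of Retrain fit (value 58) → 32 remain.
Take all of Eval (7 GPU-h, value 56) → 25 GPU-h left.
Search: take in full, 24 GPU-h for value 49 → 1 left.
Fill the last 1 GPU-h with part of Scale: 1/25 of it earns 1.8.
Total value = 164.8.

164.8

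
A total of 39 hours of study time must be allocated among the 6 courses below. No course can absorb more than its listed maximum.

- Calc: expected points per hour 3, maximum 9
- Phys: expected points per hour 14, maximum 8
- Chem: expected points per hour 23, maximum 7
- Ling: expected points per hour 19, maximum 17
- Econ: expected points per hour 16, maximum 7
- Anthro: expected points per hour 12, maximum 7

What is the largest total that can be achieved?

708

Highest expected points per hour first: Chem 23 > Ling 19 > Econ 16 > Phys 14 > Anthro 12 > Calc 3.
Chem takes 7 to reach its cap of 7 → 32 left.
Ling: +17 to 17 (cap) → 15 left.
Give Econ 7 to hit its cap of 7 → 8 left.
Give Phys 8 to hit its cap of 8 → 0 left.
Total = 14×8 + 23×7 + 19×17 + 16×7 = 708.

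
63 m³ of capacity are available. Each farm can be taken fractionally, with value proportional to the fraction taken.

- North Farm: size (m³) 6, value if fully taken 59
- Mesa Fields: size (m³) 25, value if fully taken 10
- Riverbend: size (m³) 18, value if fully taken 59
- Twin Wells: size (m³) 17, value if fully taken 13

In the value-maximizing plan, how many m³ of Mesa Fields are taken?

22

Best value per unit of size first: North Farm 59/6≈9.83, Riverbend 59/18≈3.28, Twin Wells 13/17≈0.765, Mesa Fields 10/25≈0.4.
All 6 m³ of North Farm fit (value 59) ; 57 remain.
Take all of Riverbend (18 m³, value 59) ; 39 m³ left.
Take all of Twin Wells (17 m³, value 13) ; 22 m³ left.
Only 22 m³ remain; take 22/25 of Mesa Fields for value 10×22/25 = 8.8.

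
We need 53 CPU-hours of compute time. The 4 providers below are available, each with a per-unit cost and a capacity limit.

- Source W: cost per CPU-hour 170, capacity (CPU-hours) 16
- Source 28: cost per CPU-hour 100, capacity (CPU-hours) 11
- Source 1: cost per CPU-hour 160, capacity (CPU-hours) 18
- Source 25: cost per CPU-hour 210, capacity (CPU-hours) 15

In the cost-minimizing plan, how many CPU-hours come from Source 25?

8

Cheapest first:
Source 28 (100): use full 11 ; 42 CPU-hours to go.
Take 18 from Source 1 at 160 ; need 24 more.
Take 16 from Source W at 170 ; need 8 more.
Take 8 from Source 25 at 210 to finish.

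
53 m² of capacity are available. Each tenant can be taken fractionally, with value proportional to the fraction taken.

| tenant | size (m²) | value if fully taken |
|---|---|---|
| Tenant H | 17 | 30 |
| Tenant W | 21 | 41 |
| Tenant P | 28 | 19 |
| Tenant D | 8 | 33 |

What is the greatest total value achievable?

108.75

Sort by value density: Tenant D 33/8≈4.12, Tenant W 41/21≈1.95, Tenant H 30/17≈1.76, Tenant P 19/28≈0.679.
Tenant D: take in full, 8 m² for value 33 → 45 left.
Take all of Tenant W (21 m², value 41) → 24 m² left.
All 17 m² of Tenant H fit (value 30) → 7 remain.
Only 7 m² remain; take 7/28 of Tenant P for value 19×7/28 = 4.75.
Total value = 108.75.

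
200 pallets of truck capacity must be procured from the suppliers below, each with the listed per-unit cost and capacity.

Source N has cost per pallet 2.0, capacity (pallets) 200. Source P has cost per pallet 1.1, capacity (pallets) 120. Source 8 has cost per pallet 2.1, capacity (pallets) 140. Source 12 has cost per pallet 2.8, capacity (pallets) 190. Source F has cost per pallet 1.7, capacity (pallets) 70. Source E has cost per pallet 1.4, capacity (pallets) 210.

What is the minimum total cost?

244

Use suppliers in increasing cost order.
Take 120 from Source P at 1.1 — need 80 more.
Take 80 from Source E at 1.4 to finish.
Source F, Source N, Source 8, Source 12: unused.
Cost = 120×1.1 + 80×1.4 = 244.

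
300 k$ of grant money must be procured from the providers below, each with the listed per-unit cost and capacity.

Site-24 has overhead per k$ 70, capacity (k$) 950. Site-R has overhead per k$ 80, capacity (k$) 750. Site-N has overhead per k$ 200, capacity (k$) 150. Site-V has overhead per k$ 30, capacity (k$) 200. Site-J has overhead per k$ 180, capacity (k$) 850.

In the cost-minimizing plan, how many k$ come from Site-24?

Use providers in increasing cost order.
Site-V (30): use full 200 ; 100 k$ to go.
Site-24 at 70: take 100 of its 950 ; requirement met.
Site-R, Site-J, Site-N: unused.

100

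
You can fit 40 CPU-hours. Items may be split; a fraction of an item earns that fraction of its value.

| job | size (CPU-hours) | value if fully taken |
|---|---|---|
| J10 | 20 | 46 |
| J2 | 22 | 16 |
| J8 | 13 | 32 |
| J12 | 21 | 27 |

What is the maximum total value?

Sort by value density: J8 32/13≈2.46, J10 46/20≈2.3, J12 27/21≈1.29, J2 16/22≈0.727.
Take all of J8 (13 CPU-hours, value 32) → 27 CPU-hours left.
All 20 CPU-hours of J10 fit (value 46) → 7 remain.
Fill the last 7 CPU-hours with part of J12: 7/21 of it earns 9.
Total value = 87.

87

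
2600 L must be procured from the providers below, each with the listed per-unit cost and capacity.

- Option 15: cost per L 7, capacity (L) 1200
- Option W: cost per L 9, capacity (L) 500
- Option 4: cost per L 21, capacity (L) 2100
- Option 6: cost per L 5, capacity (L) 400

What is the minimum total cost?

25400

Cheapest first:
Option 6 (5): use full 400 → 2200 L to go.
Option 15 (7): use full 1200 → 1000 L to go.
Take 500 from Option W at 9 → need 500 more.
Option 4 (21): take the remaining 500 → done.
Cost = 400×5 + 1200×7 + 500×9 + 500×21 = 25400.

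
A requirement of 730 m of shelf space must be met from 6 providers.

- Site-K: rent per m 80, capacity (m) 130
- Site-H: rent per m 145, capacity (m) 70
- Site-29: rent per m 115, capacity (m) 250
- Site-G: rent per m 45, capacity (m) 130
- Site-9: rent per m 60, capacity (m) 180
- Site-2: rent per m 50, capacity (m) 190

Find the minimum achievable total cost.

Use providers in increasing cost order.
Site-G at 45: take all 130 m — 600 still needed.
Site-2 (50): use full 190 — 410 m to go.
Take 180 from Site-9 at 60 — need 230 more.
Site-K at 80: take all 130 m — 100 still needed.
Take 100 from Site-29 at 115 to finish.
Site-H: unused.
Cost = 130×45 + 190×50 + 180×60 + 130×80 + 100×115 = 48050.

48050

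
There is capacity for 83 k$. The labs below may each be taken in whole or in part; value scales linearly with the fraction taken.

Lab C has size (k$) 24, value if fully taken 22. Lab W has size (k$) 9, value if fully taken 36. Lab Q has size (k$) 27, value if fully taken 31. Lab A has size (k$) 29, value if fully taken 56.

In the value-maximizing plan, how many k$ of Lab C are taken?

18

Sort by value density: Lab W 36/9≈4, Lab A 56/29≈1.93, Lab Q 31/27≈1.15, Lab C 22/24≈0.917.
Lab W: take in full, 9 k$ for value 36 — 74 left.
Lab A: take in full, 29 k$ for value 56 — 45 left.
Lab Q: take in full, 27 k$ for value 31 — 18 left.
Only 18 k$ remain; take 18/24 of Lab C for value 22×18/24 = 16.5.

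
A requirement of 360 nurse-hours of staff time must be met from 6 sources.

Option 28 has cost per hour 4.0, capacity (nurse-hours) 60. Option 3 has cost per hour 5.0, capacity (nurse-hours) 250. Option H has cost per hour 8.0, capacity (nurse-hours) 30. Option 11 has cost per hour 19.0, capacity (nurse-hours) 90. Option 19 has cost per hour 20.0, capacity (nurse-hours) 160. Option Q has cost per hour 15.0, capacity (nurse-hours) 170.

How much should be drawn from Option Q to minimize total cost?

Cheapest first:
Option 28 at 4.0: take all 60 nurse-hours ; 300 still needed.
Option 3 at 5.0: take all 250 nurse-hours ; 50 still needed.
Take 30 from Option H at 8.0 ; need 20 more.
Take 20 from Option Q at 15.0 to finish.
Option 11, Option 19: unused.

20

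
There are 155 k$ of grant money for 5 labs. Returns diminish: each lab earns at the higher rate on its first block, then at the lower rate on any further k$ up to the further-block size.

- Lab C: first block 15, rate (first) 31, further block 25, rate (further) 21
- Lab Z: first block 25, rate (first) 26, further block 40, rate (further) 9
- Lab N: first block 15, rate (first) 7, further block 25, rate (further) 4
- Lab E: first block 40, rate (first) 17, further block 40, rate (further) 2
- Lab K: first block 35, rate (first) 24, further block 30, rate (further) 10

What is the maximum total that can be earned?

3310

Order all 10 blocks by rate: Lab C/first 31 > Lab Z/first 26 > Lab K/first 24 > Lab C/second 21 > Lab E/first 17 > Lab K/second 10 > Lab Z/second 9 > Lab N/first 7 > Lab N/second 4 > Lab E/second 2.
Lab C first at 31: fill all 15 — 140 left.
Fill Lab Z first block (25 at 26) — 115 left.
Lab K/first (24): +35 — 80 left.
Lab C/second (21): +25 — 55 left.
Fill Lab E first block (40 at 17) — 15 left.
15 remain; put them into Lab K second at 10.
Total = 31×15 + 26×25 + 24×35 + 21×25 + 17×40 + 10×15 = 3310.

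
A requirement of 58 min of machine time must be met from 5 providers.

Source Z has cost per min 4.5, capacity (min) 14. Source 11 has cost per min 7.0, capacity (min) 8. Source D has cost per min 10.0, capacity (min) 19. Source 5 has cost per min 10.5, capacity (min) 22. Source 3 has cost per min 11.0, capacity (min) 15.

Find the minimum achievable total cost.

Use providers in increasing cost order.
Take 14 from Source Z at 4.5 → need 44 more.
Source 11 at 7.0: take all 8 min → 36 still needed.
Source D (10.0): use full 19 → 17 min to go.
Take 17 from Source 5 at 10.5 to finish.
Source 3: unused.
Cost = 14×4.5 + 8×7.0 + 19×10.0 + 17×10.5 = 487.5.

487.5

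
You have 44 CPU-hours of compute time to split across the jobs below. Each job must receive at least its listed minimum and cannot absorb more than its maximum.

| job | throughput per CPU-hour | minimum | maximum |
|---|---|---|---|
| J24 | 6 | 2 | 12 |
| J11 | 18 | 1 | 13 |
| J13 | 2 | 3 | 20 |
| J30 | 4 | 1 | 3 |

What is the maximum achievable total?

Meeting every minimum uses 2+1+3+1 = 7 CPU-hours, leaving 37.
Rank by throughput per CPU-hour: J11 18 > J24 6 > J30 4 > J13 2.
J11 takes 12 more to reach its cap of 13 ; 25 left.
J24 takes 10 more to reach its cap of 12 ; 15 left.
J30 takes 2 more to reach its cap of 3 ; 13 left.
Only 13 left; J13 takes them to reach 16.
Total = 6×12 + 18×13 + 2×16 + 4×3 = 350.

350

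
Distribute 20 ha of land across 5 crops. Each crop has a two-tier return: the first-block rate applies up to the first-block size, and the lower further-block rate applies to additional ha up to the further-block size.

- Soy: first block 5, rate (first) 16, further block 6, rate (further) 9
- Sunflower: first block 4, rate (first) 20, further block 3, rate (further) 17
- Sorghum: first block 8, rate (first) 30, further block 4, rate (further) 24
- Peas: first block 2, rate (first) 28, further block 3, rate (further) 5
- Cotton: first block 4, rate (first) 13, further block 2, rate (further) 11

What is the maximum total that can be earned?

Order all 10 blocks by rate: Sorghum/tier1 30 > Peas/tier1 28 > Sorghum/tier2 24 > Sunflower/tier1 20 > Sunflower/tier2 17 > Soy/tier1 16 > Cotton/tier1 13 > Cotton/tier2 11 > Soy/tier2 9 > Peas/tier2 5.
Fill Sorghum tier1 block (8 at 30) ; 12 left.
Peas/tier1 (28): +2 ; 10 left.
Sorghum tier2 at 24: fill all 4 ; 6 left.
Sunflower tier1 at 20: fill all 4 ; 2 left.
Sunflower/tier2: +2 of 3 at 17; pool empty.
Total = 30×8 + 28×2 + 24×4 + 20×4 + 17×2 = 506.

506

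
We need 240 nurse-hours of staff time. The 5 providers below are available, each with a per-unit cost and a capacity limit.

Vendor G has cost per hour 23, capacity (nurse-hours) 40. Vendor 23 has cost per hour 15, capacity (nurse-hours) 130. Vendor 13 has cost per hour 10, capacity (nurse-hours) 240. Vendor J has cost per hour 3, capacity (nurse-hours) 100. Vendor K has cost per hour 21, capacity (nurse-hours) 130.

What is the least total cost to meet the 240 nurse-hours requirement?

Cheapest first:
Vendor J (3): use full 100 → 140 nurse-hours to go.
Take 140 from Vendor 13 at 10 to finish.
Vendor 23, Vendor K, Vendor G: unused.
Cost = 100×3 + 140×10 = 1700.

1700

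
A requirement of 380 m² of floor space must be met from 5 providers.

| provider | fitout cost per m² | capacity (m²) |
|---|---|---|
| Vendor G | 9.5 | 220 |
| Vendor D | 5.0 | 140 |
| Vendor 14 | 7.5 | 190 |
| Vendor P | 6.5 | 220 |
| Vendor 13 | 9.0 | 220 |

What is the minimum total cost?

2280

Fill from the cheapest provider first.
Vendor D (5.0): use full 140 ; 240 m² to go.
Vendor P at 6.5: take all 220 m² ; 20 still needed.
Take 20 from Vendor 14 at 7.5 to finish.
Vendor 13, Vendor G: unused.
Cost = 140×5.0 + 220×6.5 + 20×7.5 = 2280.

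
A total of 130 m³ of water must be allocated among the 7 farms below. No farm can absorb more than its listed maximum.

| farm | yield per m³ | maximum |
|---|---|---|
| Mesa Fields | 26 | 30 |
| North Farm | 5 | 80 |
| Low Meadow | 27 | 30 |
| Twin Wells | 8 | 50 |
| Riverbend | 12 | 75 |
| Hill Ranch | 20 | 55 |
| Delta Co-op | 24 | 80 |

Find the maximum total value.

Highest yield per m³ first: Low Meadow 27 > Mesa Fields 26 > Delta Co-op 24 > Hill Ranch 20 > Riverbend 12 > Twin Wells 8 > North Farm 5.
Low Meadow takes 30 to reach its cap of 30 — 100 left.
Give Mesa Fields 30 to hit its cap of 30 — 70 left.
Delta Co-op: +70 (room for 80) → 70. Pool exhausted.
Total = 26×30 + 27×30 + 24×70 = 3270.

3270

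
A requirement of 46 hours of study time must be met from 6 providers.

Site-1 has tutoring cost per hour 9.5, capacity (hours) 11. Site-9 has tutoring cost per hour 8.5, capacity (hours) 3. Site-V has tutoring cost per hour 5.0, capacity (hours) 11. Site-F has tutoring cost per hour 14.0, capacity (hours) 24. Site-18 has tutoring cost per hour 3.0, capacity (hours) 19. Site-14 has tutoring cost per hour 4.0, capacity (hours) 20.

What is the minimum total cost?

Cheapest first:
Take 19 from Site-18 at 3.0 — need 27 more.
Site-14 (4.0): use full 20 — 7 hours to go.
Site-V (5.0): take the remaining 7 — done.
Site-9, Site-1, Site-F: unused.
Cost = 19×3.0 + 20×4.0 + 7×5.0 = 172.

172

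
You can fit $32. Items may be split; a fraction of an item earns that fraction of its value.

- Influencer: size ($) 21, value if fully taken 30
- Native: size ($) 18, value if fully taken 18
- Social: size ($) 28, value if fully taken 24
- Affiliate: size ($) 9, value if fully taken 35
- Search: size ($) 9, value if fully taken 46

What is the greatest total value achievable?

101

Rank by value-to-size ratio: Search 46/9≈5.11, Affiliate 35/9≈3.89, Influencer 30/21≈1.43, Native 18/18≈1, Social 24/28≈0.857.
Take all of Search (9 $, value 46) ; 23 $ left.
Take all of Affiliate (9 $, value 35) ; 14 $ left.
Only 14 $ remain; take 14/21 of Influencer for value 30×14/21 = 20.
Total value = 101.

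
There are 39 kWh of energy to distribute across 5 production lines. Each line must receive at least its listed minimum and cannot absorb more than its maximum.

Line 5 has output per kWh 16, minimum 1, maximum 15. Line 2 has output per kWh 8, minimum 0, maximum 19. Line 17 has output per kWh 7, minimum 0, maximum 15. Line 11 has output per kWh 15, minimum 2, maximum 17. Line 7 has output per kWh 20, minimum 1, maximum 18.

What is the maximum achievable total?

Meeting every minimum uses 1+0+0+2+1 = 4 kWh, leaving 35.
Order the production lines by output per kWh: Line 7 20 > Line 5 16 > Line 11 15 > Line 2 8 > Line 17 7.
Line 7 takes 17 more to reach its cap of 18 ; 18 left.
Line 5 takes 14 more to reach its cap of 15 ; 4 left.
Line 11 has room for 15 more but only 4 remain, so it gets 6.
Total = 16×15 + 15×6 + 20×18 = 690.

690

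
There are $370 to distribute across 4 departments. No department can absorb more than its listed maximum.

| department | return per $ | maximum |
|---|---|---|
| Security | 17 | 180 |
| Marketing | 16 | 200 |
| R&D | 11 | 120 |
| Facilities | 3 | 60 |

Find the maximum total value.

6100

Order the departments by return per $: Security 17 > Marketing 16 > R&D 11 > Facilities 3.
Give Security 180 to hit its cap of 180 ; 190 left.
Marketing: +190 (room for 200) → 190. Pool exhausted.
Total = 17×180 + 16×190 = 6100.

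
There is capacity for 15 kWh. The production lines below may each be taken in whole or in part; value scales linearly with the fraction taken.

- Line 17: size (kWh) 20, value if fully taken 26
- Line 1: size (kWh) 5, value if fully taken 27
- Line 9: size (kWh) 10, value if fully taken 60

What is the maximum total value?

87

Best value per unit of size first: Line 9 60/10≈6, Line 1 27/5≈5.4, Line 17 26/20≈1.3.
Take all of Line 9 (10 kWh, value 60) — 5 kWh left.
All 5 kWh of Line 1 fit (value 27) — 0 remain.
Total value = 87.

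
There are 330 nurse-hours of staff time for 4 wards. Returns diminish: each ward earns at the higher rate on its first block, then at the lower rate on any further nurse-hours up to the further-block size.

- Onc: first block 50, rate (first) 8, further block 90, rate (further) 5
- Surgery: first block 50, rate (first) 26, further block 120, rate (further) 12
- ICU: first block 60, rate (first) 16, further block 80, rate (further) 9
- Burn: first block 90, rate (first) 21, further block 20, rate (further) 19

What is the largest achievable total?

5850

Treat each block as its own option and order by rate: Surgery/first 26 > Burn/first 21 > Burn/second 19 > ICU/first 16 > Surgery/second 12 > ICU/second 9 > Onc/first 8 > Onc/second 5.
Fill Surgery first block (50 at 26) → 280 left.
Fill Burn first block (90 at 21) → 190 left.
Fill Burn second block (20 at 19) → 170 left.
ICU first at 16: fill all 60 → 110 left.
Surgery/second: +110 of 120 at 12; pool empty.
Total = 26×50 + 21×90 + 19×20 + 16×60 + 12×110 = 5850.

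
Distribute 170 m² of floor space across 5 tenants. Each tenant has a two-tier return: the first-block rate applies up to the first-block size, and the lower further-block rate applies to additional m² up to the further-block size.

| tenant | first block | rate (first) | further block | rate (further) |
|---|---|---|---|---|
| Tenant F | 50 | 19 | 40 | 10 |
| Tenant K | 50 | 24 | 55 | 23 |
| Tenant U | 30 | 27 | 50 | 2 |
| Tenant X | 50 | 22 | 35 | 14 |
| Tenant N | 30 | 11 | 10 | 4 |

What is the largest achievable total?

Order all 10 blocks by rate: Tenant U/T1 27 > Tenant K/T1 24 > Tenant K/T2 23 > Tenant X/T1 22 > Tenant F/T1 19 > Tenant X/T2 14 > Tenant N/T1 11 > Tenant F/T2 10 > Tenant N/T2 4 > Tenant U/T2 2.
Tenant U T1 at 27: fill all 30 → 140 left.
Fill Tenant K T1 block (50 at 24) → 90 left.
Tenant K/T2 (23): +55 → 35 left.
35 remain; put them into Tenant X T1 at 22.
Total = 27×30 + 24×50 + 23×55 + 22×35 = 4045.

4045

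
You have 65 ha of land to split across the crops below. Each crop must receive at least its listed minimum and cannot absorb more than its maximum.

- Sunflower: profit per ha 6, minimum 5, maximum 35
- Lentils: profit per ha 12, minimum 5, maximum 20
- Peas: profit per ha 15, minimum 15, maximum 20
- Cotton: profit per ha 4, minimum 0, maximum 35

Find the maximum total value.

Meeting every minimum uses 5+5+15+0 = 25 ha, leaving 40.
Rank by profit per ha: Peas 15 > Lentils 12 > Sunflower 6 > Cotton 4.
Peas takes 5 more to reach its cap of 20 — 35 left.
Lentils takes 15 more to reach its cap of 20 — 20 left.
Sunflower has room for 30 more but only 20 remain, so it gets 25.
Total = 6×25 + 12×20 + 15×20 = 690.

690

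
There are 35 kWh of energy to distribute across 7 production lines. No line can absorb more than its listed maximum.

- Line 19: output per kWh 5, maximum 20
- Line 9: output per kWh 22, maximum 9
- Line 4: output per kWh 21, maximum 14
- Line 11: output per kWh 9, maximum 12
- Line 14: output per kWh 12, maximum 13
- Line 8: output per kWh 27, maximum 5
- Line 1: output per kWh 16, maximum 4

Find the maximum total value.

Order the production lines by output per kWh: Line 8 27 > Line 9 22 > Line 4 21 > Line 1 16 > Line 14 12 > Line 11 9 > Line 19 5.
Line 8 takes 5 to reach its cap of 5 ; 30 left.
Line 9: +9 to 9 (cap) ; 21 left.
Line 4: +14 to 14 (cap) ; 7 left.
Line 1 takes 4 to reach its cap of 4 ; 3 left.
Only 3 left; Line 14 takes them to reach 3.
Total = 22×9 + 21×14 + 12×3 + 27×5 + 16×4 = 727.

727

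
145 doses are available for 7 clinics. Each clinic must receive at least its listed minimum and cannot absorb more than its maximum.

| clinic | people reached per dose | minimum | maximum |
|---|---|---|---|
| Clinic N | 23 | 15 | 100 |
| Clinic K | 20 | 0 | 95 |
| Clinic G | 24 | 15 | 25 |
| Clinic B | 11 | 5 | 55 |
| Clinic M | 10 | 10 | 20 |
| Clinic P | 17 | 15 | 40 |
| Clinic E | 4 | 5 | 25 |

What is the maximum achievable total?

2985

Meeting every minimum uses 15+0+15+5+10+15+5 = 65 doses, leaving 80.
Rank by people reached per dose: Clinic G 24 > Clinic N 23 > Clinic K 20 > Clinic P 17 > Clinic B 11 > Clinic M 10 > Clinic E 4.
Give Clinic G 10 more to hit its cap of 25 ; 70 left.
Clinic N has room for 85 more but only 70 remain, so it gets 85.
Total = 23×85 + 24×25 + 11×5 + 10×10 + 17×15 + 4×5 = 2985.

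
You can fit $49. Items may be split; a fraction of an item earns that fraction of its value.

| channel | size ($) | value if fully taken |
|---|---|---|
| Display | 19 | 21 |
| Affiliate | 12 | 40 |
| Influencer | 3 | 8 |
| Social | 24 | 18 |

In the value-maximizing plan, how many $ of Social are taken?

Rank by value-to-size ratio: Affiliate 40/12≈3.33, Influencer 8/3≈2.67, Display 21/19≈1.11, Social 18/24≈0.75.
Affiliate: take in full, 12 $ for value 40 ; 37 left.
All 3 $ of Influencer fit (value 8) ; 34 remain.
Take all of Display (19 $, value 21) ; 15 $ left.
Only 15 $ remain; take 15/24 of Social for value 18×15/24 = 11.25.

15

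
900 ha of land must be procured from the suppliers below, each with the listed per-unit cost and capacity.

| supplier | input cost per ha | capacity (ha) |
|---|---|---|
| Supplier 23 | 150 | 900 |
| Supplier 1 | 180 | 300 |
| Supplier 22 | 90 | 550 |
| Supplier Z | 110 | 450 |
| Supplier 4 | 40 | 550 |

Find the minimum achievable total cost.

Use suppliers in increasing cost order.
Supplier 4 (40): use full 550 → 350 ha to go.
Supplier 22 (90): take the remaining 350 → done.
Supplier Z, Supplier 23, Supplier 1: unused.
Cost = 550×40 + 350×90 = 53500.

53500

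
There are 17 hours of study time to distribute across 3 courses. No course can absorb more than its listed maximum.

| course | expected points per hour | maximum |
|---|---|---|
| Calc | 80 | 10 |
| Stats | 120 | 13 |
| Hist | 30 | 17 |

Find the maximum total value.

1880

Highest expected points per hour first: Stats 120 > Calc 80 > Hist 30.
Give Stats 13 to hit its cap of 13 ; 4 left.
Calc has room for 10 but only 4 remain, so it gets 4.
Total = 80×4 + 120×13 = 1880.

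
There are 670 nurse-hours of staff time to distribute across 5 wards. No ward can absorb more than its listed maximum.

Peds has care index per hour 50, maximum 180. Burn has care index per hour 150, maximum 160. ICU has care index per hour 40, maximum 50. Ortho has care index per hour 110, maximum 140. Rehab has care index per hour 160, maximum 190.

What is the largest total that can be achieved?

Rank by care index per hour: Rehab 160 > Burn 150 > Ortho 110 > Peds 50 > ICU 40.
Rehab: +190 to 190 (cap) ; 480 left.
Give Burn 160 to hit its cap of 160 ; 320 left.
Ortho takes 140 to reach its cap of 140 ; 180 left.
Peds: +180 to 180 (cap) ; 0 left.
Total = 50×180 + 150×160 + 110×140 + 160×190 = 78800.

78800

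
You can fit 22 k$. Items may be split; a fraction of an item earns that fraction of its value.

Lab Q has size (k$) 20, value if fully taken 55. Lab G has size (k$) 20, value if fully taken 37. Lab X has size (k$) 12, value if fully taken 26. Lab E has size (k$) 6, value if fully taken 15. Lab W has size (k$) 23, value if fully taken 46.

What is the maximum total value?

Sort by value density: Lab Q 55/20≈2.75, Lab E 15/6≈2.5, Lab X 26/12≈2.17, Lab W 46/23≈2, Lab G 37/20≈1.85.
All 20 k$ of Lab Q fit (value 55) → 2 remain.
Fill the last 2 k$ with part of Lab E: 2/6 of it earns 5.
Total value = 60.

60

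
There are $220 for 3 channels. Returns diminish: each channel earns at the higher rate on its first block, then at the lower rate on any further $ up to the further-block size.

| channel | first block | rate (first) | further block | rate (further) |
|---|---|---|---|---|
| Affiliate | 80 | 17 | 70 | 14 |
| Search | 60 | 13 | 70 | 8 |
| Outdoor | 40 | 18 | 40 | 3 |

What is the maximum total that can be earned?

3450

Rank every tier by rate: Outdoor/T1 18 > Affiliate/T1 17 > Affiliate/T2 14 > Search/T1 13 > Search/T2 8 > Outdoor/T2 3.
Outdoor/T1 (18): +40 → 180 left.
Affiliate/T1 (17): +80 → 100 left.
Fill Affiliate T2 block (70 at 14) → 30 left.
Search/T1: +30 of 60 at 13; pool empty.
Total = 18×40 + 17×80 + 14×70 + 13×30 = 3450.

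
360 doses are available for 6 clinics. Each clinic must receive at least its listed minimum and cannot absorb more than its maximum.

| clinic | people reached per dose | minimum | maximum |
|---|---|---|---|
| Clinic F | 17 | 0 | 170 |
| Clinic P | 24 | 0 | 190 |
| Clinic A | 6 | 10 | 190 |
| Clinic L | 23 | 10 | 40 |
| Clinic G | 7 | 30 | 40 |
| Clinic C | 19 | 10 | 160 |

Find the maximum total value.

Meeting every minimum uses 0+0+10+10+30+10 = 60 doses, leaving 300.
Rank by people reached per dose: Clinic P 24 > Clinic L 23 > Clinic C 19 > Clinic F 17 > Clinic G 7 > Clinic A 6.
Clinic P: +190 to 190 (cap) — 110 left.
Clinic L takes 30 more to reach its cap of 40 — 80 left.
Only 80 left; Clinic C takes them to reach 90.
Total = 24×190 + 6×10 + 23×40 + 7×30 + 19×90 = 7460.

7460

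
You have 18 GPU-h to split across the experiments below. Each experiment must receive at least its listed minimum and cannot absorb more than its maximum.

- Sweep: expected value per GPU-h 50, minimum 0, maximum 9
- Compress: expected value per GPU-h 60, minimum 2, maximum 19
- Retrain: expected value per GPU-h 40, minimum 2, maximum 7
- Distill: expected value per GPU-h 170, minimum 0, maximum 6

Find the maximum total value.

1700

Meeting every minimum uses 0+2+2+0 = 4 GPU-h, leaving 14.
Highest expected value per GPU-h first: Distill 170 > Compress 60 > Sweep 50 > Retrain 40.
Distill: +6 to 6 (cap) → 8 left.
Only 8 left; Compress takes them to reach 10.
Total = 60×10 + 40×2 + 170×6 = 1700.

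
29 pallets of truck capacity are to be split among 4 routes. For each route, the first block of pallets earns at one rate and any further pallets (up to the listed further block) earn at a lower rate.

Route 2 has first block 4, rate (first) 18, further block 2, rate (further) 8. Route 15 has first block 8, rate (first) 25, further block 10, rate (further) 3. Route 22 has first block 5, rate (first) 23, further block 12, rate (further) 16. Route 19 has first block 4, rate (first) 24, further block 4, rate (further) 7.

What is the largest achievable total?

611

Order all 8 blocks by rate: Route 15/T1 25 > Route 19/T1 24 > Route 22/T1 23 > Route 2/T1 18 > Route 22/T2 16 > Route 2/T2 8 > Route 19/T2 7 > Route 15/T2 3.
Fill Route 15 T1 block (8 at 25) → 21 left.
Route 19/T1 (24): +4 → 17 left.
Route 22/T1 (23): +5 → 12 left.
Route 2 T1 at 18: fill all 4 → 8 left.
Route 22/T2: +8 of 12 at 16; pool empty.
Total = 25×8 + 24×4 + 23×5 + 18×4 + 16×8 = 611.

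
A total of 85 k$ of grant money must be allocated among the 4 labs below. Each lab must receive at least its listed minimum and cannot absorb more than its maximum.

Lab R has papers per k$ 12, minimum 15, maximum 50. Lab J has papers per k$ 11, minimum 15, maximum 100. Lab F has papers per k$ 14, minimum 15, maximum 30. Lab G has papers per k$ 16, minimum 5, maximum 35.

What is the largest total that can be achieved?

1185

Meeting every minimum uses 15+15+15+5 = 50 k$, leaving 35.
Rank by papers per k$: Lab G 16 > Lab F 14 > Lab R 12 > Lab J 11.
Give Lab G 30 more to hit its cap of 35 — 5 left.
Lab F: +5 (room for 15) → 20. Pool exhausted.
Total = 12×15 + 11×15 + 14×20 + 16×35 = 1185.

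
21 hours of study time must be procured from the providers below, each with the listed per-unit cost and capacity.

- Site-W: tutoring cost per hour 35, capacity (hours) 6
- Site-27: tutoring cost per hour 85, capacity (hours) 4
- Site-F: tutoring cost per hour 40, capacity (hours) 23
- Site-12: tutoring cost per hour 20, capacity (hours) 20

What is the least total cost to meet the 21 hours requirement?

435

Use providers in increasing cost order.
Site-12 (20): use full 20 ; 1 hours to go.
Site-W at 35: take 1 of its 6 ; requirement met.
Site-F, Site-27: unused.
Cost = 20×20 + 1×35 = 435.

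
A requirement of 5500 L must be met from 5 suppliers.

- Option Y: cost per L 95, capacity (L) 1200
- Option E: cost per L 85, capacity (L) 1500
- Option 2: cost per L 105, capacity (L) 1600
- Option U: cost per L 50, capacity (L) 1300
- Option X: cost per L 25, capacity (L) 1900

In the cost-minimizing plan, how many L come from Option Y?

800

Cheapest first:
Option X (25): use full 1900 ; 3600 L to go.
Take 1300 from Option U at 50 ; need 2300 more.
Option E (85): use full 1500 ; 800 L to go.
Option Y (95): take the remaining 800 ; done.
Option 2: unused.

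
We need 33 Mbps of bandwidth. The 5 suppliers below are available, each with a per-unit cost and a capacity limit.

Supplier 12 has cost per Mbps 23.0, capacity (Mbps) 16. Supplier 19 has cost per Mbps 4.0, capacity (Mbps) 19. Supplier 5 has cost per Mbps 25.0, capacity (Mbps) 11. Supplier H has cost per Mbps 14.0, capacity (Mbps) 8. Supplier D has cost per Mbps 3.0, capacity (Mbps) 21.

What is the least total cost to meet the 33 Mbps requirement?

111

Use suppliers in increasing cost order.
Supplier D (3.0): use full 21 → 12 Mbps to go.
Take 12 from Supplier 19 at 4.0 to finish.
Supplier H, Supplier 12, Supplier 5: unused.
Cost = 21×3.0 + 12×4.0 = 111.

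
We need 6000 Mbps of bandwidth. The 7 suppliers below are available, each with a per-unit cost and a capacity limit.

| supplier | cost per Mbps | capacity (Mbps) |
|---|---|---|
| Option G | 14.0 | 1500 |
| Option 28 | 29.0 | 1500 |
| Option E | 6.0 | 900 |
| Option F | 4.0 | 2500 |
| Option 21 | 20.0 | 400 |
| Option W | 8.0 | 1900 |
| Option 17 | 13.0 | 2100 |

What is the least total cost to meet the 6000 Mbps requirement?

39700

Use suppliers in increasing cost order.
Take 2500 from Option F at 4.0 ; need 3500 more.
Take 900 from Option E at 6.0 ; need 2600 more.
Option W (8.0): use full 1900 ; 700 Mbps to go.
Option 17 (13.0): take the remaining 700 ; done.
Option G, Option 21, Option 28: unused.
Cost = 2500×4.0 + 900×6.0 + 1900×8.0 + 700×13.0 = 39700.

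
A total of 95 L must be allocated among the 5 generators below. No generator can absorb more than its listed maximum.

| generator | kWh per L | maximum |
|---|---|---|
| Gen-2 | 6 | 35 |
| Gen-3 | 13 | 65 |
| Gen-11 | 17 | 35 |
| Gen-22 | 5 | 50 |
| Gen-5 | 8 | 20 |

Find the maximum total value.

1375

Highest kWh per L first: Gen-11 17 > Gen-3 13 > Gen-5 8 > Gen-2 6 > Gen-22 5.
Give Gen-11 35 to hit its cap of 35 → 60 left.
Gen-3 has room for 65 but only 60 remain, so it gets 60.
Total = 13×60 + 17×35 = 1375.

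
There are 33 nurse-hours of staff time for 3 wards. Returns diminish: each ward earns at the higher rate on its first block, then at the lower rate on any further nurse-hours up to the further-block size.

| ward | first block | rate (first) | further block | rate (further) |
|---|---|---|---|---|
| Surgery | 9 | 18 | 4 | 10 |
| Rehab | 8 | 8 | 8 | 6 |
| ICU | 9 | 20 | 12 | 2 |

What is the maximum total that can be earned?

Treat each block as its own option and order by rate: ICU/T1 20 > Surgery/T1 18 > Surgery/T2 10 > Rehab/T1 8 > Rehab/T2 6 > ICU/T2 2.
ICU T1 at 20: fill all 9 ; 24 left.
Fill Surgery T1 block (9 at 18) ; 15 left.
Fill Surgery T2 block (4 at 10) ; 11 left.
Rehab/T1 (8): +8 ; 3 left.
3 remain; put them into Rehab T2 at 6.
Total = 20×9 + 18×9 + 10×4 + 8×8 + 6×3 = 464.

464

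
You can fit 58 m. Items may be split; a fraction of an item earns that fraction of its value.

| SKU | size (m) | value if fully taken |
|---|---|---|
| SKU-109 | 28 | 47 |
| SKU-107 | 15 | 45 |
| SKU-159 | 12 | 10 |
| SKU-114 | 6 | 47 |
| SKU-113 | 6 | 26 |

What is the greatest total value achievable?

167.5

Sort by value density: SKU-114 47/6≈7.83, SKU-113 26/6≈4.33, SKU-107 45/15≈3, SKU-109 47/28≈1.68, SKU-159 10/12≈0.833.
SKU-114: take in full, 6 m for value 47 — 52 left.
SKU-113: take in full, 6 m for value 26 — 46 left.
Take all of SKU-107 (15 m, value 45) — 31 m left.
All 28 m of SKU-109 fit (value 47) — 3 remain.
Fill the last 3 m with part of SKU-159: 3/12 of it earns 2.5.
Total value = 167.5.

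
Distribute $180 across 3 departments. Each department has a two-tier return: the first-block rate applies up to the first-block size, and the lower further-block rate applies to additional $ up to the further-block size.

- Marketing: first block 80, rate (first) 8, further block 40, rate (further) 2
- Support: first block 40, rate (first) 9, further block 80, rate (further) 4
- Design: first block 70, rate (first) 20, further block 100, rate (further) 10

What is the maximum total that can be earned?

2490

Rank every tier by rate: Design/T1 20 > Design/T2 10 > Support/T1 9 > Marketing/T1 8 > Support/T2 4 > Marketing/T2 2.
Design/T1 (20): +70 ; 110 left.
Design T2 at 10: fill all 100 ; 10 left.
Support T1 at 9: only 10 left, fill 10.
Total = 20×70 + 10×100 + 9×10 = 2490.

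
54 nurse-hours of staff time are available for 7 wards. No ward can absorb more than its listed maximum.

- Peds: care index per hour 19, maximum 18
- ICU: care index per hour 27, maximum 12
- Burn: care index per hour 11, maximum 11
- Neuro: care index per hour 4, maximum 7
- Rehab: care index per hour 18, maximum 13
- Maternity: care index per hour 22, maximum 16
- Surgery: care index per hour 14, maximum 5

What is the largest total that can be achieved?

Highest care index per hour first: ICU 27 > Maternity 22 > Peds 19 > Rehab 18 > Surgery 14 > Burn 11 > Neuro 4.
ICU takes 12 to reach its cap of 12 — 42 left.
Give Maternity 16 to hit its cap of 16 — 26 left.
Peds takes 18 to reach its cap of 18 — 8 left.
Only 8 left; Rehab takes them to reach 8.
Total = 19×18 + 27×12 + 18×8 + 22×16 = 1162.

1162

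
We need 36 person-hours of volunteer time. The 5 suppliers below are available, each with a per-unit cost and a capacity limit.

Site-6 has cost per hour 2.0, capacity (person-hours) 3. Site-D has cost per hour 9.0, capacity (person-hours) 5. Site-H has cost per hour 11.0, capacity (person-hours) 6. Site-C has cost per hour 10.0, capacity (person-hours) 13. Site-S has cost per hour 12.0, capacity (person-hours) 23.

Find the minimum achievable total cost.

Fill from the cheapest supplier first.
Site-6 at 2.0: take all 3 person-hours → 33 still needed.
Site-D (9.0): use full 5 → 28 person-hours to go.
Site-C at 10.0: take all 13 person-hours → 15 still needed.
Take 6 from Site-H at 11.0 → need 9 more.
Site-S at 12.0: take 9 of its 23 → requirement met.
Cost = 3×2.0 + 5×9.0 + 13×10.0 + 6×11.0 + 9×12.0 = 355.

355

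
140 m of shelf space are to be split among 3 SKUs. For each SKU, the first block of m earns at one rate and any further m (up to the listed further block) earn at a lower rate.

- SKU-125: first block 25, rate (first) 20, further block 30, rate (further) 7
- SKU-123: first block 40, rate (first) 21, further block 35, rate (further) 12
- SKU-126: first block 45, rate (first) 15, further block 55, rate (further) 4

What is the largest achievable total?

Treat each block as its own option and order by rate: SKU-123/tier1 21 > SKU-125/tier1 20 > SKU-126/tier1 15 > SKU-123/tier2 12 > SKU-125/tier2 7 > SKU-126/tier2 4.
SKU-123/tier1 (21): +40 — 100 left.
Fill SKU-125 tier1 block (25 at 20) — 75 left.
SKU-126/tier1 (15): +45 — 30 left.
SKU-123/tier2: +30 of 35 at 12; pool empty.
Total = 21×40 + 20×25 + 15×45 + 12×30 = 2375.

2375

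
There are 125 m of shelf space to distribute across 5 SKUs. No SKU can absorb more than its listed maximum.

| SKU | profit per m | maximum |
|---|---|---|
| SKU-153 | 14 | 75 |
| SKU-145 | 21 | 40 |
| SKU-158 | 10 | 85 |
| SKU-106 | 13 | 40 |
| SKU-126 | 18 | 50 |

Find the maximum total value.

Rank by profit per m: SKU-145 21 > SKU-126 18 > SKU-153 14 > SKU-106 13 > SKU-158 10.
SKU-145: +40 to 40 (cap) → 85 left.
SKU-126: +50 to 50 (cap) → 35 left.
SKU-153: +35 (room for 75) → 35. Pool exhausted.
Total = 14×35 + 21×40 + 18×50 = 2230.

2230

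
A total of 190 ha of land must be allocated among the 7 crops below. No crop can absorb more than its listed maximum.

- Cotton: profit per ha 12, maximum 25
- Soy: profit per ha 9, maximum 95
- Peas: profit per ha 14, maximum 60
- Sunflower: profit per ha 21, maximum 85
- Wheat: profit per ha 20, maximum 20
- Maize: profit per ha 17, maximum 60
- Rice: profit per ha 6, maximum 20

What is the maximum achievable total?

3555

Rank by profit per ha: Sunflower 21 > Wheat 20 > Maize 17 > Peas 14 > Cotton 12 > Soy 9 > Rice 6.
Sunflower takes 85 to reach its cap of 85 — 105 left.
Wheat takes 20 to reach its cap of 20 — 85 left.
Maize: +60 to 60 (cap) — 25 left.
Only 25 left; Peas takes them to reach 25.
Total = 14×25 + 21×85 + 20×20 + 17×60 = 3555.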